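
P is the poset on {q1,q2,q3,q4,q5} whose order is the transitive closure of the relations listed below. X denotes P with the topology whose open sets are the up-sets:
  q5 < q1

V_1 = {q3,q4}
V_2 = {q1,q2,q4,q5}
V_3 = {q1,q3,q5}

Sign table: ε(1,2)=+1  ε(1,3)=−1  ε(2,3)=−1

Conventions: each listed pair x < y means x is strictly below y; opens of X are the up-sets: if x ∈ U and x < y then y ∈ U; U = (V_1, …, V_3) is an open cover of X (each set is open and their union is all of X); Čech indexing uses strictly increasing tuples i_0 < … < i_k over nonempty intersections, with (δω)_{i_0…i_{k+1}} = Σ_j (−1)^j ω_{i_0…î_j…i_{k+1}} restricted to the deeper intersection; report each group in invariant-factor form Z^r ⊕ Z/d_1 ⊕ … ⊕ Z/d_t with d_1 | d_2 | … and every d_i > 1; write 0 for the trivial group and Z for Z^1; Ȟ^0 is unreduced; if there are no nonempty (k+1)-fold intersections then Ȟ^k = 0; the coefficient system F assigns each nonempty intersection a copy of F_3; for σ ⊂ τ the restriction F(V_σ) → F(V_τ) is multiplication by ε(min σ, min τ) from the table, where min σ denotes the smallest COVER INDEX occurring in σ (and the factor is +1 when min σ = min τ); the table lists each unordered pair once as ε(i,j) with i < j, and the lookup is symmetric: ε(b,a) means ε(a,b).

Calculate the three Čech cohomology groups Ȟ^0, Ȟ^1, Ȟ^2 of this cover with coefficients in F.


Ȟ^0(U;F) ≅ Z/3,  Ȟ^1(U;F) ≅ Z/3,  Ȟ^2(U;F) ≅ 0

nonempty overlaps:
  V12={q4} V13={q3} V23={q1,q5}
C dims 3,3; δ0: rk_F3 2
degree 0: 3−2−0 = 1 → Ȟ^0 ≅ Z/3
degree 1: 3−0−2 = 1 → Ȟ^1 ≅ Z/3
degree 2: 0−0−0 = 0 → Ȟ^2 ≅ 0


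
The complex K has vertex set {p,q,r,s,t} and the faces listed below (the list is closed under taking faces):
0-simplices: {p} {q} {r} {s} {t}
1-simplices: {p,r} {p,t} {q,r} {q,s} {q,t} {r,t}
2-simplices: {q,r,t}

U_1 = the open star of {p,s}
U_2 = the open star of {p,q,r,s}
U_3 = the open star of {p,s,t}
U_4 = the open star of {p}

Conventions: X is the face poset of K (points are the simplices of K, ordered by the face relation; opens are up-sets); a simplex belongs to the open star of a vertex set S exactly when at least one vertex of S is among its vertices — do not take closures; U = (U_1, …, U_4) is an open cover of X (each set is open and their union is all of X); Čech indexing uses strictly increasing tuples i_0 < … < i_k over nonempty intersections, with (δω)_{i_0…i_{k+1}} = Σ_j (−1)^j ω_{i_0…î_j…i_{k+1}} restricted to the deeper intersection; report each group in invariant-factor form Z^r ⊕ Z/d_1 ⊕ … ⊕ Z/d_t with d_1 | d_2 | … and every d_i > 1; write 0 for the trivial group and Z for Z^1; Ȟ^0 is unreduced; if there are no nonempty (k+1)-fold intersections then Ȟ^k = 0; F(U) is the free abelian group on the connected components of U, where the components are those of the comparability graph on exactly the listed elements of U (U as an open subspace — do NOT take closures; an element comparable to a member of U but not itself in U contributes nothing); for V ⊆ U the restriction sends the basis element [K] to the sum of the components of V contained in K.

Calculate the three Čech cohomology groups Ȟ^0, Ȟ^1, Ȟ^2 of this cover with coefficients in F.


Ȟ^0 = Z; Ȟ^1 = Z; Ȟ^2 = 0

nonempty overlaps:
  U1={{p},{s},{p,r},{p,t},{q,s}} U2={{p},{q},{r},{s},{p,r},{p,t},{q,r},{q,s},{q,t},{r,t},{q,r,t}} U3={{p},{s},{t},{p,r},{p,t},{q,s},{q,t},{r,t},{q,r,t}} U4={{p},{p,r},{p,t}}
  U12={{p},{s},{p,r},{p,t},{q,s}} U13={{p},{s},{p,r},{p,t},{q,s}} U14={{p},{p,r},{p,t}} U23={{p},{s},{p,r},{p,t},{q,s},{q,t},{r,t},{q,r,t}} U24={{p},{p,r},{p,t}} U34={{p},{p,r},{p,t}}
  U123={{p},{s},{p,r},{p,t},{q,s}} U124={{p},{p,r},{p,t}} U134={{p},{p,r},{p,t}} U234={{p},{p,r},{p,t}}
  U1234={{p},{p,r},{p,t}}
components per intersection:
  U1: {{p},{p,r},{p,t}} {{s},{q,s}}
  U2: {{p},{q},{r},{s},{p,r},{p,t},{q,r},{q,s},{q,t},{r,t},{q,r,t}}
  U3: {{p},{t},{p,r},{p,t},{q,t},{r,t},{q,r,t}} {{s},{q,s}}
  U4: {{p},{p,r},{p,t}}
  U12: {{p},{p,r},{p,t}} {{s},{q,s}}
  U13: {{p},{p,r},{p,t}} {{s},{q,s}}
  U14: {{p},{p,r},{p,t}}
  U23: {{p},{p,r},{p,t}} {{s},{q,s}} {{q,t},{r,t},{q,r,t}}
  U24: {{p},{p,r},{p,t}}
  U34: {{p},{p,r},{p,t}}
  U123: {{p},{p,r},{p,t}} {{s},{q,s}}
  U124: {{p},{p,r},{p,t}}
  U134: {{p},{p,r},{p,t}}
  U234: {{p},{p,r},{p,t}}
  U1234: {{p},{p,r},{p,t}}
C dims 6,10,5,1; δ0: rk 5, SNF 1^5; δ1: rk 4, SNF 1^4; δ2: rk 1, SNF 1^1
degree 0: 6−5−0 = 1 → Ȟ^0 ≅ Z
degree 1: 10−4−5 = 1 → Ȟ^1 ≅ Z
degree 2: 5−1−4 = 0 → Ȟ^2 ≅ 0


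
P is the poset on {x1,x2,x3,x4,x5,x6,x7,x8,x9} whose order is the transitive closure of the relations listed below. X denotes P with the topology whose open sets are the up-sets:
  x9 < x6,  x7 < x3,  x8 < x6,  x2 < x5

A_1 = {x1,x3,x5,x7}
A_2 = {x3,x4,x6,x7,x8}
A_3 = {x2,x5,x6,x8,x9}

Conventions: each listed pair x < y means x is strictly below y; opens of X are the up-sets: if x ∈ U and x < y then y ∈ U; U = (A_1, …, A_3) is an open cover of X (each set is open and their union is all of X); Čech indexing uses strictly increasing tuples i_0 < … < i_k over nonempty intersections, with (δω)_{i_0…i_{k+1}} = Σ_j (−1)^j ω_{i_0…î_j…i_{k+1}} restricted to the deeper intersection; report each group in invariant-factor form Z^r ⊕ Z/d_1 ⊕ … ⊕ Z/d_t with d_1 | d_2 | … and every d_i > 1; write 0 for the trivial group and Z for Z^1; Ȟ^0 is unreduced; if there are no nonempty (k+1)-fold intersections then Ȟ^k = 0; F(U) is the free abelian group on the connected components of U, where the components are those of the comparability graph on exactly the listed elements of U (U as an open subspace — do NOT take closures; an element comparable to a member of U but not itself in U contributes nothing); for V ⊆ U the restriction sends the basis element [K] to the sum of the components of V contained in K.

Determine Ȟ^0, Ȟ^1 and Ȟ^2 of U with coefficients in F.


Ȟ^0(U;F) ≅ Z^5; Ȟ^1(U;F) ≅ 0; Ȟ^2(U;F) ≅ 0

nonempty overlaps:
  A12={x3,x7} A13={x5} A23={x6,x8}
components per intersection:
  A1: {x1} {x3,x7} {x5}
  A2: {x3,x7} {x4} {x6,x8}
  A3: {x2,x5} {x6,x8,x9}
  A12: {x3,x7}
  A13: {x5}
  A23: {x6,x8}
C dims 8,3; δ0: rk 3, SNF 1^3
degree 0: 8−3−0 = 5 → Ȟ^0 ≅ Z^5
degree 1: 3−0−3 = 0 → Ȟ^1 ≅ 0
degree 2: 0−0−0 = 0 → Ȟ^2 ≅ 0


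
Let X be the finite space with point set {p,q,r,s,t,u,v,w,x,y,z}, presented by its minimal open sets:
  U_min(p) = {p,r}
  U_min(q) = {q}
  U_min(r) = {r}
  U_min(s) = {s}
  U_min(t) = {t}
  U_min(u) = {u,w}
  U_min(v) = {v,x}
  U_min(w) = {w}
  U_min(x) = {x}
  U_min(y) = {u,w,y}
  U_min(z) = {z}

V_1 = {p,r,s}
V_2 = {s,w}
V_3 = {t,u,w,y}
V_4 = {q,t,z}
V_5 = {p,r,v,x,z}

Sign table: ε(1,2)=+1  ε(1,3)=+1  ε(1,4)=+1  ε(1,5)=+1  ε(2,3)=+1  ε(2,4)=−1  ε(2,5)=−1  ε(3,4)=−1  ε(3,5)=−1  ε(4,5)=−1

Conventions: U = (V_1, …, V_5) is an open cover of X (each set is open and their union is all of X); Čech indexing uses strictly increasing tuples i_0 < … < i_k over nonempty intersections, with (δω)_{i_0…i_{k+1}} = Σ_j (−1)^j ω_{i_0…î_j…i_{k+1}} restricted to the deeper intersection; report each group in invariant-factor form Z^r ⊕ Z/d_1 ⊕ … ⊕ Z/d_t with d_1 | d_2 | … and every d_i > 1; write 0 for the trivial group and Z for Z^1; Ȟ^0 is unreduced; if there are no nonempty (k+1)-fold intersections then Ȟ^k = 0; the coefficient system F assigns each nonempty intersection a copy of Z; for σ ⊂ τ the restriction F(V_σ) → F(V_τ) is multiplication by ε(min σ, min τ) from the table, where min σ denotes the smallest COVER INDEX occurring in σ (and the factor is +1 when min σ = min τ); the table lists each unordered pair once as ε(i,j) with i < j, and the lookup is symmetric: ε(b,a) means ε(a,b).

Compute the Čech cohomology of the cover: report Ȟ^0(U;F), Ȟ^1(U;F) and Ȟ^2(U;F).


intersection data:
  V12={s} V15={p,r} V23={w} V34={t} V45={z}
C dims 5,5; δ0: rk 4, SNF 1^4
Ȟ^0 = (5 − 4) − 0 = 1, so Ȟ^0 ≅ Z
Ȟ^1 = (5 − 0) − 4 = 1, so Ȟ^1 ≅ Z
Ȟ^2 = (0 − 0) − 0 = 0, so Ȟ^2 ≅ 0

Ȟ^0 ≅ Z,  Ȟ^1 ≅ Z,  Ȟ^2 ≅ 0


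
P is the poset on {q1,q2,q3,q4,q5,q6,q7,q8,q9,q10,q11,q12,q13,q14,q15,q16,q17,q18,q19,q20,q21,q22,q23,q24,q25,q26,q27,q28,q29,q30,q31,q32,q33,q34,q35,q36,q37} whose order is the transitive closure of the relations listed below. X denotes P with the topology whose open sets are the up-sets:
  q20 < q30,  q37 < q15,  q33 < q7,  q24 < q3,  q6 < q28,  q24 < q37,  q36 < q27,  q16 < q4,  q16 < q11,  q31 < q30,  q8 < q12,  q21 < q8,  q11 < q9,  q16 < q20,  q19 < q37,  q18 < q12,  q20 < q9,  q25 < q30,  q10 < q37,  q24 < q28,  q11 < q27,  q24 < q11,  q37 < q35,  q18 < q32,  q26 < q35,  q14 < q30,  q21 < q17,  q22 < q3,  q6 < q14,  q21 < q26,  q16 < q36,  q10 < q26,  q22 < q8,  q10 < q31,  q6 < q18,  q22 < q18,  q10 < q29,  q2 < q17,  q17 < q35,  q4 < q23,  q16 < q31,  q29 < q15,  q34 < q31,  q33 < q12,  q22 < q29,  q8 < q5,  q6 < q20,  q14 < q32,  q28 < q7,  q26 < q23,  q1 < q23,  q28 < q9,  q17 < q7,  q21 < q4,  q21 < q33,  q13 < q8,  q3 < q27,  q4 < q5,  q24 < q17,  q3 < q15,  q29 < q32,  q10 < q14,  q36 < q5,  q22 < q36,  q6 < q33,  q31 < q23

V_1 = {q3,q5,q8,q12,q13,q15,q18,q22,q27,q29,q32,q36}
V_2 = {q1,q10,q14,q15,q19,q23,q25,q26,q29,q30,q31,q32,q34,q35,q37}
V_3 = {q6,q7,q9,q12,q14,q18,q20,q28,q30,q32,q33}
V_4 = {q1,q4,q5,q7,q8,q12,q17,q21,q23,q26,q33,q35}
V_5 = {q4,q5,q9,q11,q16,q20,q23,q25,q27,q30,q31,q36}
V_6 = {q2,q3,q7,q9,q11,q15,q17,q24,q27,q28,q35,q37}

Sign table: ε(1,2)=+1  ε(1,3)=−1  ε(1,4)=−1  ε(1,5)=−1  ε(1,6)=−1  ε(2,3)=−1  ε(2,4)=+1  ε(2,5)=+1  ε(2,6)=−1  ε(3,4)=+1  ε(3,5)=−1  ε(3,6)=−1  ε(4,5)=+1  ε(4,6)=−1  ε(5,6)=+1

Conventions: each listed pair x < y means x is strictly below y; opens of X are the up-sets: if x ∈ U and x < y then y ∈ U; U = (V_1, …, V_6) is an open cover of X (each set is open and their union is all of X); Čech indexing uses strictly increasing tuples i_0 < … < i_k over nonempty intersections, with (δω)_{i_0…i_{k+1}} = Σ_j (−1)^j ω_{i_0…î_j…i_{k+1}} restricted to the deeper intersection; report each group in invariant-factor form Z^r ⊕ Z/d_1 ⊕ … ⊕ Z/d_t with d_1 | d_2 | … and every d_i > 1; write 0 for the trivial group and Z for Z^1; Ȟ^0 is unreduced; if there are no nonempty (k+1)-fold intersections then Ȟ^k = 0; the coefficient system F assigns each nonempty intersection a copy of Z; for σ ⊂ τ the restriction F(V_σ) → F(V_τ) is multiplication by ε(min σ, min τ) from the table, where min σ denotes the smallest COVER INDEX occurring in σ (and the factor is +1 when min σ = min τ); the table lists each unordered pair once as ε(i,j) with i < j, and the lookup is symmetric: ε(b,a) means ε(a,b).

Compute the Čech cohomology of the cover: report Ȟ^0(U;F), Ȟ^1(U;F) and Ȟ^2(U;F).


Ȟ^0(U;F) ≅ 0, Ȟ^1(U;F) ≅ Z/2, Ȟ^2(U;F) ≅ Z

nonempty intersections:
  V12={q15,q29,q32} V13={q12,q18,q32} V14={q5,q8,q12} V15={q5,q27,q36} V16={q3,q15,q27} V23={q14,q30,q32} V24={q1,q23,q26,q35} V25={q23,q25,q30,q31} V26={q15,q35,q37} V34={q7,q12,q33} V35={q9,q20,q30} V36={q7,q9,q28} V45={q4,q5,q23} V46={q7,q17,q35} V56={q9,q11,q27}
  V123={q32} V126={q15} V134={q12} V145={q5} V156={q27} V235={q30} V245={q23} V246={q35} V346={q7} V356={q9}
C dims 6,15,10; δ0: rk 6, SNF 1^5·2; δ1: rk 9, SNF 1^9
Ȟ^0: (6−6)−0=0 ⇒ 0
Ȟ^1: (15−9)−6=0 plus torsion [2] ⇒ Z/2
Ȟ^2: (10−0)−9=1 ⇒ Z


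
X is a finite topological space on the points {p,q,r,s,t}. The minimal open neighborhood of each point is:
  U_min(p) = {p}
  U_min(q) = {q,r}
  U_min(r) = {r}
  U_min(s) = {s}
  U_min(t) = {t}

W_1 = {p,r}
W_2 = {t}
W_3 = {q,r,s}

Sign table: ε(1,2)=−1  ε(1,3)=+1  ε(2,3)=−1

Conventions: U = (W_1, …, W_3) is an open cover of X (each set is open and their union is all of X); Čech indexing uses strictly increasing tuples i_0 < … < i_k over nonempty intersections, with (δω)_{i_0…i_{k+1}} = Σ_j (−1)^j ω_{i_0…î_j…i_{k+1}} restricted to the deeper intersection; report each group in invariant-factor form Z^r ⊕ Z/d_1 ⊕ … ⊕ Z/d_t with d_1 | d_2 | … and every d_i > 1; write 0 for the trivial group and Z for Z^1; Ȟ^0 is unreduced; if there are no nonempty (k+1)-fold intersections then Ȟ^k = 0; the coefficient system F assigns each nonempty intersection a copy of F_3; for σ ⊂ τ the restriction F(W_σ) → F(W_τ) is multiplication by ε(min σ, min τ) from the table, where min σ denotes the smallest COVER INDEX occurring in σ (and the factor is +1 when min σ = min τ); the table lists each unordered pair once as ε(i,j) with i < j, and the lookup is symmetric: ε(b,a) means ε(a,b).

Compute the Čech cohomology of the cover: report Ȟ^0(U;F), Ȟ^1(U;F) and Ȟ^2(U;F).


nonempty intersections:
  W13={r}
C dims 3,1; δ0: rk_F3 1
Ȟ^0: (3−1)−0=2 ⇒ Z/3 ⊕ Z/3
Ȟ^1: (1−0)−1=0 ⇒ 0
Ȟ^2: (0−0)−0=0 ⇒ 0

Ȟ^0 ≅ Z/3 ⊕ Z/3,  Ȟ^1 ≅ 0,  Ȟ^2 ≅ 0


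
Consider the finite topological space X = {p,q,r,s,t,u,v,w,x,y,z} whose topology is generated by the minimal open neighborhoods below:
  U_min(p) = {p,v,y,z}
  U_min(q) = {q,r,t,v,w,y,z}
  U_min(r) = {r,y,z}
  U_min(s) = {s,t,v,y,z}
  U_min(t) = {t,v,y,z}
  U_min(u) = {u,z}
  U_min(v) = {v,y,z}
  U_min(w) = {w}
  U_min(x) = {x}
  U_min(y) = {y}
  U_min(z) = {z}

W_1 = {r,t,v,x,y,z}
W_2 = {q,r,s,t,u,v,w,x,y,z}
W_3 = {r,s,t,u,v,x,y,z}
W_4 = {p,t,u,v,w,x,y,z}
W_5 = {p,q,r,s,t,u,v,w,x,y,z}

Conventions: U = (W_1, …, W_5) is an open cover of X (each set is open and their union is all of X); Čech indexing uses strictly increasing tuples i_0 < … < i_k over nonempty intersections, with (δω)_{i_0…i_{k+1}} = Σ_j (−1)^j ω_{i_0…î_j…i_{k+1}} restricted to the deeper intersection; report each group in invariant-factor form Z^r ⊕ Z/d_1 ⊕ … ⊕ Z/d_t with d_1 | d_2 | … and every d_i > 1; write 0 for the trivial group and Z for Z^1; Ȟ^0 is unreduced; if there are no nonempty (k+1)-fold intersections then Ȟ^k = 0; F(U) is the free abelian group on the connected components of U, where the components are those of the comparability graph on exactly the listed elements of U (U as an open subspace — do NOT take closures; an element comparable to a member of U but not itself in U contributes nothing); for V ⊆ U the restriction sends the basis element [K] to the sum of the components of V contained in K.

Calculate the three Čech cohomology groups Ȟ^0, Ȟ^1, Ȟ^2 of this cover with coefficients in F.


nonempty overlaps:
  W12={r,t,v,x,y,z} W13={r,t,v,x,y,z} W14={t,v,x,y,z} W15={r,t,v,x,y,z} W23={r,s,t,u,v,x,y,z} W24={t,u,v,w,x,y,z} W25={q,r,s,t,u,v,w,x,y,z} W34={t,u,v,x,y,z} W35={r,s,t,u,v,x,y,z} W45={p,t,u,v,w,x,y,z}
  W123={r,t,v,x,y,z} W124={t,v,x,y,z} W125={r,t,v,x,y,z} W134={t,v,x,y,z} W135={r,t,v,x,y,z} W145={t,v,x,y,z} W234={t,u,v,x,y,z} W235={r,s,t,u,v,x,y,z} W245={t,u,v,w,x,y,z} W345={t,u,v,x,y,z}
  W1234={t,v,x,y,z} W1235={r,t,v,x,y,z} W1245={t,v,x,y,z} W1345={t,v,x,y,z} W2345={t,u,v,x,y,z}
  W12345={t,v,x,y,z}
components per intersection:
  W1: {r,t,v,y,z} {x}
  W2: {q,r,s,t,u,v,w,y,z} {x}
  W3: {r,s,t,u,v,y,z} {x}
  W4: {p,t,u,v,y,z} {w} {x}
  W5: {p,q,r,s,t,u,v,w,y,z} {x}
  W12: {r,t,v,y,z} {x}
  W13: {r,t,v,y,z} {x}
  W14: {t,v,y,z} {x}
  W15: {r,t,v,y,z} {x}
  W23: {r,s,t,u,v,y,z} {x}
  W24: {t,u,v,y,z} {w} {x}
  W25: {q,r,s,t,u,v,w,y,z} {x}
  W34: {t,u,v,y,z} {x}
  W35: {r,s,t,u,v,y,z} {x}
  W45: {p,t,u,v,y,z} {w} {x}
  W123: {r,t,v,y,z} {x}
  W124: {t,v,y,z} {x}
  W125: {r,t,v,y,z} {x}
  W134: {t,v,y,z} {x}
  W135: {r,t,v,y,z} {x}
  W145: {t,v,y,z} {x}
  W234: {t,u,v,y,z} {x}
  W235: {r,s,t,u,v,y,z} {x}
  W245: {t,u,v,y,z} {w} {x}
  W345: {t,u,v,y,z} {x}
  W1234: {t,v,y,z} {x}
  W1235: {r,t,v,y,z} {x}
  W1245: {t,v,y,z} {x}
  W1345: {t,v,y,z} {x}
  W2345: {t,u,v,y,z} {x}
  W12345: {t,v,y,z} {x}
C dims 11,22,21,10; δ0: rk 9, SNF 1^9; δ1: rk 13, SNF 1^13; δ2: rk 8, SNF 1^8
degree 0: 11−9−0 = 2 → Ȟ^0 ≅ Z^2
degree 1: 22−13−9 = 0 → Ȟ^1 ≅ 0
degree 2: 21−8−13 = 0 → Ȟ^2 ≅ 0

Ȟ^0 ≅ Z^2,  Ȟ^1 ≅ 0,  Ȟ^2 ≅ 0


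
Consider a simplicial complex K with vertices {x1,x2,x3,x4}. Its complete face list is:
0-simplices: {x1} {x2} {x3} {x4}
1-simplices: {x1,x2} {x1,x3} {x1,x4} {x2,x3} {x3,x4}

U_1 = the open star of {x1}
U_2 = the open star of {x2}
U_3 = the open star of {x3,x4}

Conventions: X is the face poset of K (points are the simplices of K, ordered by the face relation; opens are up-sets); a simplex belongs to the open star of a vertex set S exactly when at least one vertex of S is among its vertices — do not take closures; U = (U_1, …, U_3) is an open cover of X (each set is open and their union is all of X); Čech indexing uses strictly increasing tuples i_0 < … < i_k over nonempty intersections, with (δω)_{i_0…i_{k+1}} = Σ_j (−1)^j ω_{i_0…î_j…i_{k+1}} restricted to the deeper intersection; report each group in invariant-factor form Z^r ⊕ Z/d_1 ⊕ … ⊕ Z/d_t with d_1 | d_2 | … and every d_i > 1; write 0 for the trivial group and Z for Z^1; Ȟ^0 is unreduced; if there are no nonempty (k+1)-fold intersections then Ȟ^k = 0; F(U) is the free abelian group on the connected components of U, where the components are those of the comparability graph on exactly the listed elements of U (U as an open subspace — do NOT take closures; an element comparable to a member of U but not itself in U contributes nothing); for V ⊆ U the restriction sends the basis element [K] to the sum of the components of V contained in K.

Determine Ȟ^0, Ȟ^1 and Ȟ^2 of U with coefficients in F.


nerve of the cover:
  U1={{x1},{x1,x2},{x1,x3},{x1,x4}} U2={{x2},{x1,x2},{x2,x3}} U3={{x3},{x4},{x1,x3},{x1,x4},{x2,x3},{x3,x4}}
  U12={{x1,x2}} U13={{x1,x3},{x1,x4}} U23={{x2,x3}}
components per intersection:
  U1: {{x1},{x1,x2},{x1,x3},{x1,x4}}
  U2: {{x2},{x1,x2},{x2,x3}}
  U3: {{x3},{x4},{x1,x3},{x1,x4},{x2,x3},{x3,x4}}
  U12: {{x1,x2}}
  U13: {{x1,x3}} {{x1,x4}}
  U23: {{x2,x3}}
C dims 3,4; δ0: rk 2, SNF 1^2
Ȟ^0 = (3 − 2) − 0 = 1, so Ȟ^0 ≅ Z
Ȟ^1 = (4 − 0) − 2 = 2, so Ȟ^1 ≅ Z^2
Ȟ^2 = (0 − 0) − 0 = 0, so Ȟ^2 ≅ 0

Ȟ^0 ≅ Z; Ȟ^1 ≅ Z^2; Ȟ^2 ≅ 0


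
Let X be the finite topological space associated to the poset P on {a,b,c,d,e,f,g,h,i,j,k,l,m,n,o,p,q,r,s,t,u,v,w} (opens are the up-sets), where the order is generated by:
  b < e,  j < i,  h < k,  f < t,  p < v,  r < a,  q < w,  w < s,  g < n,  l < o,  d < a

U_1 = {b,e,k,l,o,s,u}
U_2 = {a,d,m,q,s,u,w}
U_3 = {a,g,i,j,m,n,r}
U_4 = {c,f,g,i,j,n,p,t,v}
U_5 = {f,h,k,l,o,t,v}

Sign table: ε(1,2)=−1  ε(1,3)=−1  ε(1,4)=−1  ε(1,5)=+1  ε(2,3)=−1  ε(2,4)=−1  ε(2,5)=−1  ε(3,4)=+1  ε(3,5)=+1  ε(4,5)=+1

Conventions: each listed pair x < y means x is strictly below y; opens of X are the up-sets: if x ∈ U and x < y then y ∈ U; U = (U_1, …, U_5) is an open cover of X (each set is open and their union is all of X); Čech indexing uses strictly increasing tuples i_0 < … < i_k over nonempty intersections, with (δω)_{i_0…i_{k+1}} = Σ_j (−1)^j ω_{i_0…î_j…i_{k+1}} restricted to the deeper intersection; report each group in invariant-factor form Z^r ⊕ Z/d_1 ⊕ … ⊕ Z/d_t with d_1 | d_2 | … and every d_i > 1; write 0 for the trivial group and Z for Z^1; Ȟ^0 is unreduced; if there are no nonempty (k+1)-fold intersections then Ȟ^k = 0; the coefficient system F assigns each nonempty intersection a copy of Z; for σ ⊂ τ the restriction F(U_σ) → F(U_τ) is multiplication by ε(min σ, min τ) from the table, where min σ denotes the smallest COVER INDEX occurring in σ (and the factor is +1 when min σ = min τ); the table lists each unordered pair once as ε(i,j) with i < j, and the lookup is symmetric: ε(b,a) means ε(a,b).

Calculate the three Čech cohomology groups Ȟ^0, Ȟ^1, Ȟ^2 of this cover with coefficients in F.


Ȟ^0(U;F) ≅ Z,  Ȟ^1(U;F) ≅ Z,  Ȟ^2(U;F) ≅ 0

nerve of the cover:
  U12={s,u} U15={k,l,o} U23={a,m} U34={g,i,j,n} U45={f,t,v}
C dims 5,5; δ0: rk 4, SNF 1^4
Ȟ^0 = (5 − 4) − 0 = 1, so Ȟ^0 ≅ Z
Ȟ^1 = (5 − 0) − 4 = 1, so Ȟ^1 ≅ Z
Ȟ^2 = (0 − 0) − 0 = 0, so Ȟ^2 ≅ 0


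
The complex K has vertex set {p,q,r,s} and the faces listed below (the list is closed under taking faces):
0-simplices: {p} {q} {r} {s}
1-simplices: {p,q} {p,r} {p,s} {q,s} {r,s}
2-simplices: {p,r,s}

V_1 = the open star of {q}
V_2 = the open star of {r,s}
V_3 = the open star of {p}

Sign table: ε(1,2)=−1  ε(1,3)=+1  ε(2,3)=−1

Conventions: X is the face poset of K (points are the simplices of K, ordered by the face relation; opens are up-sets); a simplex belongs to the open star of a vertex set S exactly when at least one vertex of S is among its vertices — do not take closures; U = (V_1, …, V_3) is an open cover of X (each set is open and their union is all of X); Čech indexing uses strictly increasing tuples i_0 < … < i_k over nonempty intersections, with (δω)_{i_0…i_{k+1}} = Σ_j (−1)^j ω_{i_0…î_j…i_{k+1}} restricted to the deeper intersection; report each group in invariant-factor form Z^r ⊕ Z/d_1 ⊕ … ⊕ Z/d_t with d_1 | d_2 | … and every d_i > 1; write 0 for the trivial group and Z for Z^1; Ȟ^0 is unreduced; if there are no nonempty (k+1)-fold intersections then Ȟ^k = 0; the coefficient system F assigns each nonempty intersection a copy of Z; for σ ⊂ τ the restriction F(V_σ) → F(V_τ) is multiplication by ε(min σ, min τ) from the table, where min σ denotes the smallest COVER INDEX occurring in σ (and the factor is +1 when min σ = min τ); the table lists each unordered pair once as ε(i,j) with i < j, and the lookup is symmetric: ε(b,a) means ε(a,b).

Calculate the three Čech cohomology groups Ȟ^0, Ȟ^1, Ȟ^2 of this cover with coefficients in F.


nonempty intersections:
  V1={{q},{p,q},{q,s}} V2={{r},{s},{p,r},{p,s},{q,s},{r,s},{p,r,s}} V3={{p},{p,q},{p,r},{p,s},{p,r,s}}
  V12={{q,s}} V13={{p,q}} V23={{p,r},{p,s},{p,r,s}}
C dims 3,3; δ0: rk 2, SNF 1^2
Ȟ^0: (3−2)−0=1 ⇒ Z
Ȟ^1: (3−0)−2=1 ⇒ Z
Ȟ^2: (0−0)−0=0 ⇒ 0

Ȟ^0 ≅ Z, Ȟ^1 ≅ Z and Ȟ^2 ≅ 0


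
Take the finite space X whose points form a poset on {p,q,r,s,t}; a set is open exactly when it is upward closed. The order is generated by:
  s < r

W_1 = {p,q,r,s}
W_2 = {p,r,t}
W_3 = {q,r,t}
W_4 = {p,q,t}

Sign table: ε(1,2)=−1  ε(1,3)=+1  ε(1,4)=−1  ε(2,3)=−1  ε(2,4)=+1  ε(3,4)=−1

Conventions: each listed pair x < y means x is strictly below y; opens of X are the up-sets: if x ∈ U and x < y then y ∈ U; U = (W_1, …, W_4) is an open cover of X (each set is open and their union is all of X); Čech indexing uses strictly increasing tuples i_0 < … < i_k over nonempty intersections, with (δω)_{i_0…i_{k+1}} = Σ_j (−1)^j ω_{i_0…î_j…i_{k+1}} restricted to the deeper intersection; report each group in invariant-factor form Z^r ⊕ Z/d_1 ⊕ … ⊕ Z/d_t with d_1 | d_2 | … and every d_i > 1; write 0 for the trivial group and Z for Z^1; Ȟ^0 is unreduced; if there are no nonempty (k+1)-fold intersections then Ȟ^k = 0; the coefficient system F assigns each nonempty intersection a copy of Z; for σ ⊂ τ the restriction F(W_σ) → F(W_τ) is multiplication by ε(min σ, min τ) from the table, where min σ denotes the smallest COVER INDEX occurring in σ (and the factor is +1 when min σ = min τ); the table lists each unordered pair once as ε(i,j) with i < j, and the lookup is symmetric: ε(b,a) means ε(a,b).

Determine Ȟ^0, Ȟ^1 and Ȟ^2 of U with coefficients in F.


nonempty overlaps:
  W12={p,r} W13={q,r} W14={p,q} W23={r,t} W24={p,t} W34={q,t}
  W123={r} W124={p} W134={q} W234={t}
C dims 4,6,4; δ0: rk 3, SNF 1^3; δ1: rk 3, SNF 1^3
degree 0: 4−3−0 = 1 → Ȟ^0 ≅ Z
degree 1: 6−3−3 = 0 → Ȟ^1 ≅ 0
degree 2: 4−0−3 = 1 → Ȟ^2 ≅ Z

Ȟ^0(U;F) ≅ Z,  Ȟ^1(U;F) ≅ 0,  Ȟ^2(U;F) ≅ Z


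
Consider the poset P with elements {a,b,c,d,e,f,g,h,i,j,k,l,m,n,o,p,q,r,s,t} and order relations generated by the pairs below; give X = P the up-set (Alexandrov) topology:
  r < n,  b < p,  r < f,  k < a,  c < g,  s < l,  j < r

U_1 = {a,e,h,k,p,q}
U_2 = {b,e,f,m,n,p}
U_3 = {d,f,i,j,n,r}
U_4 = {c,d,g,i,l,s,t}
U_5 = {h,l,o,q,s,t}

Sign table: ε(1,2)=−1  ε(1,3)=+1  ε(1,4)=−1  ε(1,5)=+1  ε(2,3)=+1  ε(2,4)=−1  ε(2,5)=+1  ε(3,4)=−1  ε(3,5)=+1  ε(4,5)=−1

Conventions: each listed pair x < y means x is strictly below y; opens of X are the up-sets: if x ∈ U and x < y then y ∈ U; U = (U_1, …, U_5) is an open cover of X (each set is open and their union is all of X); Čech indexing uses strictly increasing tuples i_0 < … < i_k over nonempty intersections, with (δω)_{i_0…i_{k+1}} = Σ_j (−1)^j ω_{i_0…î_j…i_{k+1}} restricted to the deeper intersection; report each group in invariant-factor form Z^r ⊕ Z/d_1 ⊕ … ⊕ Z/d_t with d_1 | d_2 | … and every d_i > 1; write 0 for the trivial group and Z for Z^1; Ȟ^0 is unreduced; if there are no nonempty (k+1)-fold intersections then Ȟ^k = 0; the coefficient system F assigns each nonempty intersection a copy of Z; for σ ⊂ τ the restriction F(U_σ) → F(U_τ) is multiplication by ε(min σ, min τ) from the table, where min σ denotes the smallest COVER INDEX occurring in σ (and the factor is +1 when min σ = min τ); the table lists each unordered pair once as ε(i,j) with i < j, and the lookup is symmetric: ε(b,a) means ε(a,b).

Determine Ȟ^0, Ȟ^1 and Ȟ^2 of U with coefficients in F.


Ȟ^0 ≅ 0, Ȟ^1 ≅ Z/2, Ȟ^2 ≅ 0

nerve simplices:
  U12={e,p} U15={h,q} U23={f,n} U34={d,i} U45={l,s,t}
C dims 5,5; δ0: rk 5, SNF 1^4·2
degree 0: 5−5−0 = 0 → Ȟ^0 ≅ 0
degree 1: 5−0−5 = 0 plus torsion [2] → Ȟ^1 ≅ Z/2
degree 2: 0−0−0 = 0 → Ȟ^2 ≅ 0


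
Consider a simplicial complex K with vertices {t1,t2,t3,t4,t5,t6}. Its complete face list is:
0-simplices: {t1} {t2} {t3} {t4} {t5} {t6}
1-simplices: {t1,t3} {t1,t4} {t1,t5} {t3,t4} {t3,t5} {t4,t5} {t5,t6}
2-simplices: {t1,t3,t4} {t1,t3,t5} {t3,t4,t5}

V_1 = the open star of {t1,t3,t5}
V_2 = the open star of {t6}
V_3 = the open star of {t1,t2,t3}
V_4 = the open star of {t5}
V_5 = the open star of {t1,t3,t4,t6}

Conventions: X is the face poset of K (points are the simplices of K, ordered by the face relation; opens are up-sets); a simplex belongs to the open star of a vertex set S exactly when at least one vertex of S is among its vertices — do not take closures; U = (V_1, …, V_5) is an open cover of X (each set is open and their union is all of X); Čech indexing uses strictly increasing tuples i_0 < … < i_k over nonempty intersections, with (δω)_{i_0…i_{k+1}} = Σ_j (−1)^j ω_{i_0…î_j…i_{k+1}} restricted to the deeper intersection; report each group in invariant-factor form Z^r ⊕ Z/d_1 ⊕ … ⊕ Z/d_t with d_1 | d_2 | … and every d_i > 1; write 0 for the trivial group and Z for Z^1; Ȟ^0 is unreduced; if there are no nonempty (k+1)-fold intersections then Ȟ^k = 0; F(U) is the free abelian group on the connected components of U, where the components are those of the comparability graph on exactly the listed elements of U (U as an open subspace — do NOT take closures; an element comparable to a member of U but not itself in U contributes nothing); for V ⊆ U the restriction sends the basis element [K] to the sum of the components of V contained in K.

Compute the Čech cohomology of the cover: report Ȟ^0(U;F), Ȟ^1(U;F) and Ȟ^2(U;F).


nonempty intersections:
  V1={{t1},{t3},{t5},{t1,t3},{t1,t4},{t1,t5},{t3,t4},{t3,t5},{t4,t5},{t5,t6},{t1,t3,t4},{t1,t3,t5},{t3,t4,t5}} V2={{t6},{t5,t6}} V3={{t1},{t2},{t3},{t1,t3},{t1,t4},{t1,t5},{t3,t4},{t3,t5},{t1,t3,t4},{t1,t3,t5},{t3,t4,t5}} V4={{t5},{t1,t5},{t3,t5},{t4,t5},{t5,t6},{t1,t3,t5},{t3,t4,t5}} V5={{t1},{t3},{t4},{t6},{t1,t3},{t1,t4},{t1,t5},{t3,t4},{t3,t5},{t4,t5},{t5,t6},{t1,t3,t4},{t1,t3,t5},{t3,t4,t5}}
  V12={{t5,t6}} V13={{t1},{t3},{t1,t3},{t1,t4},{t1,t5},{t3,t4},{t3,t5},{t1,t3,t4},{t1,t3,t5},{t3,t4,t5}} V14={{t5},{t1,t5},{t3,t5},{t4,t5},{t5,t6},{t1,t3,t5},{t3,t4,t5}} V15={{t1},{t3},{t1,t3},{t1,t4},{t1,t5},{t3,t4},{t3,t5},{t4,t5},{t5,t6},{t1,t3,t4},{t1,t3,t5},{t3,t4,t5}} V24={{t5,t6}} V25={{t6},{t5,t6}} V34={{t1,t5},{t3,t5},{t1,t3,t5},{t3,t4,t5}} V35={{t1},{t3},{t1,t3},{t1,t4},{t1,t5},{t3,t4},{t3,t5},{t1,t3,t4},{t1,t3,t5},{t3,t4,t5}} V45={{t1,t5},{t3,t5},{t4,t5},{t5,t6},{t1,t3,t5},{t3,t4,t5}}
  V124={{t5,t6}} V125={{t5,t6}} V134={{t1,t5},{t3,t5},{t1,t3,t5},{t3,t4,t5}} V135={{t1},{t3},{t1,t3},{t1,t4},{t1,t5},{t3,t4},{t3,t5},{t1,t3,t4},{t1,t3,t5},{t3,t4,t5}} V145={{t1,t5},{t3,t5},{t4,t5},{t5,t6},{t1,t3,t5},{t3,t4,t5}} V245={{t5,t6}} V345={{t1,t5},{t3,t5},{t1,t3,t5},{t3,t4,t5}}
  V1245={{t5,t6}} V1345={{t1,t5},{t3,t5},{t1,t3,t5},{t3,t4,t5}}
components per intersection:
  V1: {{t1},{t3},{t5},{t1,t3},{t1,t4},{t1,t5},{t3,t4},{t3,t5},{t4,t5},{t5,t6},{t1,t3,t4},{t1,t3,t5},{t3,t4,t5}}
  V2: {{t6},{t5,t6}}
  V3: {{t1},{t3},{t1,t3},{t1,t4},{t1,t5},{t3,t4},{t3,t5},{t1,t3,t4},{t1,t3,t5},{t3,t4,t5}} {{t2}}
  V4: {{t5},{t1,t5},{t3,t5},{t4,t5},{t5,t6},{t1,t3,t5},{t3,t4,t5}}
  V5: {{t1},{t3},{t4},{t1,t3},{t1,t4},{t1,t5},{t3,t4},{t3,t5},{t4,t5},{t1,t3,t4},{t1,t3,t5},{t3,t4,t5}} {{t6},{t5,t6}}
  V12: {{t5,t6}}
  V13: {{t1},{t3},{t1,t3},{t1,t4},{t1,t5},{t3,t4},{t3,t5},{t1,t3,t4},{t1,t3,t5},{t3,t4,t5}}
  V14: {{t5},{t1,t5},{t3,t5},{t4,t5},{t5,t6},{t1,t3,t5},{t3,t4,t5}}
  V15: {{t1},{t3},{t1,t3},{t1,t4},{t1,t5},{t3,t4},{t3,t5},{t4,t5},{t1,t3,t4},{t1,t3,t5},{t3,t4,t5}} {{t5,t6}}
  V24: {{t5,t6}}
  V25: {{t6},{t5,t6}}
  V34: {{t1,t5},{t3,t5},{t1,t3,t5},{t3,t4,t5}}
  V35: {{t1},{t3},{t1,t3},{t1,t4},{t1,t5},{t3,t4},{t3,t5},{t1,t3,t4},{t1,t3,t5},{t3,t4,t5}}
  V45: {{t1,t5},{t3,t5},{t4,t5},{t1,t3,t5},{t3,t4,t5}} {{t5,t6}}
  V124: {{t5,t6}}
  V125: {{t5,t6}}
  V134: {{t1,t5},{t3,t5},{t1,t3,t5},{t3,t4,t5}}
  V135: {{t1},{t3},{t1,t3},{t1,t4},{t1,t5},{t3,t4},{t3,t5},{t1,t3,t4},{t1,t3,t5},{t3,t4,t5}}
  V145: {{t1,t5},{t3,t5},{t4,t5},{t1,t3,t5},{t3,t4,t5}} {{t5,t6}}
  V245: {{t5,t6}}
  V345: {{t1,t5},{t3,t5},{t1,t3,t5},{t3,t4,t5}}
  V1245: {{t5,t6}}
  V1345: {{t1,t5},{t3,t5},{t1,t3,t5},{t3,t4,t5}}
C dims 7,11,8,2; δ0: rk 5, SNF 1^5; δ1: rk 6, SNF 1^6; δ2: rk 2, SNF 1^2
Ȟ^0: (7−5)−0=2 ⇒ Z^2
Ȟ^1: (11−6)−5=0 ⇒ 0
Ȟ^2: (8−2)−6=0 ⇒ 0

Ȟ^0 = Z^2,  Ȟ^1 = 0,  Ȟ^2 = 0


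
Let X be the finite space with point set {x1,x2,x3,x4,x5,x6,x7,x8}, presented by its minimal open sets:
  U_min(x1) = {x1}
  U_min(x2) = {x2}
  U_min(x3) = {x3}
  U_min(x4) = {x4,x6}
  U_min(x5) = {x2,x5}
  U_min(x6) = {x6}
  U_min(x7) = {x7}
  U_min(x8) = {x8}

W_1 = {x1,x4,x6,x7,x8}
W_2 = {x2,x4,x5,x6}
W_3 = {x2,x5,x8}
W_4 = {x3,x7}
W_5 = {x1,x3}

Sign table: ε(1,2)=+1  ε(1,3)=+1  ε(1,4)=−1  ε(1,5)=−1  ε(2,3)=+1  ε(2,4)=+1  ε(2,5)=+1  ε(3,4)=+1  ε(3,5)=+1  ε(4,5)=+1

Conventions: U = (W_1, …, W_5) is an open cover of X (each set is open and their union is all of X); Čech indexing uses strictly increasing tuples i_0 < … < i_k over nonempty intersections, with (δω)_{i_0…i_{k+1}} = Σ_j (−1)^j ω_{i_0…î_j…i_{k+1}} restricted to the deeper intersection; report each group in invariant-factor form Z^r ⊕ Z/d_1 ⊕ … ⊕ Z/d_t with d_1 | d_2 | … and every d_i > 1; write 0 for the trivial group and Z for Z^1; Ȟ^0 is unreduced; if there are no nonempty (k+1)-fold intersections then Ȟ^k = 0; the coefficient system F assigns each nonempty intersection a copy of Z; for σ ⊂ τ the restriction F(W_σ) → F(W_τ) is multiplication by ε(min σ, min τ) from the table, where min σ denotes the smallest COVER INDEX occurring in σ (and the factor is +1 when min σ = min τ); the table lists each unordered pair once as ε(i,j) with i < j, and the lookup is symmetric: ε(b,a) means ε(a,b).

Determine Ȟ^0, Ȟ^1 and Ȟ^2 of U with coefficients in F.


intersection data:
  W12={x4,x6} W13={x8} W14={x7} W15={x1} W23={x2,x5} W45={x3}
C dims 5,6; δ0: rk 4, SNF 1^4
Ȟ^0 = (5 − 4) − 0 = 1, so Ȟ^0 ≅ Z
Ȟ^1 = (6 − 0) − 4 = 2, so Ȟ^1 ≅ Z^2
Ȟ^2 = (0 − 0) − 0 = 0, so Ȟ^2 ≅ 0

Ȟ^0 ≅ Z,  Ȟ^1 ≅ Z^2,  Ȟ^2 ≅ 0


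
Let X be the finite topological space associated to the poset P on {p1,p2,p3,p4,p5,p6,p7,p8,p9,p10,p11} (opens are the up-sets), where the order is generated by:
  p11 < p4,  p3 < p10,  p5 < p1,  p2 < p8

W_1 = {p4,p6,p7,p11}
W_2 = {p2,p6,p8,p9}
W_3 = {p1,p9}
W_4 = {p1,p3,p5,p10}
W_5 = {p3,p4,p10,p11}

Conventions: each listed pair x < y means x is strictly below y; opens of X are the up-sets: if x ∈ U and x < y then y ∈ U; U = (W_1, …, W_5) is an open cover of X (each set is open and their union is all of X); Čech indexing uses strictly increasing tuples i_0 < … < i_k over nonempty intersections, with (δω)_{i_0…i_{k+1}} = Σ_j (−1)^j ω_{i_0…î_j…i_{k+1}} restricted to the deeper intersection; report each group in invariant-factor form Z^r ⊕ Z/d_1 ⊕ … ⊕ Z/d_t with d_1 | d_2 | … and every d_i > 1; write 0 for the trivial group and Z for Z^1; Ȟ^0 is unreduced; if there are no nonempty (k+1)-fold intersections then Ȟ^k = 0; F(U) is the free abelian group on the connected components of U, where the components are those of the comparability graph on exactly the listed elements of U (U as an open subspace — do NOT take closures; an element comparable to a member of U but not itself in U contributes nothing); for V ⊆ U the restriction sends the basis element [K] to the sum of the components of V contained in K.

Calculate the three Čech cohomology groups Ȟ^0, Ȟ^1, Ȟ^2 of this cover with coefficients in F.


nonempty intersections:
  W12={p6} W15={p4,p11} W23={p9} W34={p1} W45={p3,p10}
components per intersection:
  W1: {p4,p11} {p6} {p7}
  W2: {p2,p8} {p6} {p9}
  W3: {p1} {p9}
  W4: {p1,p5} {p3,p10}
  W5: {p3,p10} {p4,p11}
  W12: {p6}
  W15: {p4,p11}
  W23: {p9}
  W34: {p1}
  W45: {p3,p10}
C dims 12,5; δ0: rk 5, SNF 1^5
Ȟ^0: (12−5)−0=7 ⇒ Z^7
Ȟ^1: (5−0)−5=0 ⇒ 0
Ȟ^2: (0−0)−0=0 ⇒ 0

Ȟ^0 ≅ Z^7, Ȟ^1 ≅ 0, Ȟ^2 ≅ 0


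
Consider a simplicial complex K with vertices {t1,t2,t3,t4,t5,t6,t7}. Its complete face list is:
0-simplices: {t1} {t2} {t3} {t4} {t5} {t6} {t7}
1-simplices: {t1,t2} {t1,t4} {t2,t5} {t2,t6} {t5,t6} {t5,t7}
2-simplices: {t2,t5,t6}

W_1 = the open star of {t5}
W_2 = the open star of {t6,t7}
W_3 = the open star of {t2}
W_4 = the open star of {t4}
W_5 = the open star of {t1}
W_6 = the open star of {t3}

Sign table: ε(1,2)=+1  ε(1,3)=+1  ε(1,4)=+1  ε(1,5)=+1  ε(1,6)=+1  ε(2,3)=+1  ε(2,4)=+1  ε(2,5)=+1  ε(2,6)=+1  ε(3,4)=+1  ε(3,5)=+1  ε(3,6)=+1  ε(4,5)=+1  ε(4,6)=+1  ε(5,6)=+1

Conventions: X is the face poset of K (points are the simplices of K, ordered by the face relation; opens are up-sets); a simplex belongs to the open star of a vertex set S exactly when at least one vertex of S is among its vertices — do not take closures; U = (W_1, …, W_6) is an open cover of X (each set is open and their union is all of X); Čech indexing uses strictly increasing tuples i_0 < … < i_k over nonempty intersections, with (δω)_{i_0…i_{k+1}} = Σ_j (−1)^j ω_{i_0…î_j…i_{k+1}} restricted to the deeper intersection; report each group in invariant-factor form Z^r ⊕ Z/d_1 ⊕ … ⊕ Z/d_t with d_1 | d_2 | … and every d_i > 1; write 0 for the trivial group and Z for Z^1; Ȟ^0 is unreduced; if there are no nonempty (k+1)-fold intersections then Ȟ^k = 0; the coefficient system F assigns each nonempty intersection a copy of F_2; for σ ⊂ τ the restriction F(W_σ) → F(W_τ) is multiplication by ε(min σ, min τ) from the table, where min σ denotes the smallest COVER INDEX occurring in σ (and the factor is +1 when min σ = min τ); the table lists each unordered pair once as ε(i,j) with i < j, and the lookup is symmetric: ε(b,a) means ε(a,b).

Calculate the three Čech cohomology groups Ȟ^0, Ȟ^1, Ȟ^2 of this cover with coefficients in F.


cover nerve:
  W1={{t5},{t2,t5},{t5,t6},{t5,t7},{t2,t5,t6}} W2={{t6},{t7},{t2,t6},{t5,t6},{t5,t7},{t2,t5,t6}} W3={{t2},{t1,t2},{t2,t5},{t2,t6},{t2,t5,t6}} W4={{t4},{t1,t4}} W5={{t1},{t1,t2},{t1,t4}} W6={{t3}}
  W12={{t5,t6},{t5,t7},{t2,t5,t6}} W13={{t2,t5},{t2,t5,t6}} W23={{t2,t6},{t2,t5,t6}} W35={{t1,t2}} W45={{t1,t4}}
  W123={{t2,t5,t6}}
C dims 6,5,1; δ0: rk_F2 4; δ1: rk_F2 1
Ȟ^0: (6−4)−0=2 ⇒ Z/2 ⊕ Z/2
Ȟ^1: (5−1)−4=0 ⇒ 0
Ȟ^2: (1−0)−1=0 ⇒ 0

Ȟ^0(U;F) ≅ Z/2 ⊕ Z/2,  Ȟ^1(U;F) ≅ 0,  Ȟ^2(U;F) ≅ 0


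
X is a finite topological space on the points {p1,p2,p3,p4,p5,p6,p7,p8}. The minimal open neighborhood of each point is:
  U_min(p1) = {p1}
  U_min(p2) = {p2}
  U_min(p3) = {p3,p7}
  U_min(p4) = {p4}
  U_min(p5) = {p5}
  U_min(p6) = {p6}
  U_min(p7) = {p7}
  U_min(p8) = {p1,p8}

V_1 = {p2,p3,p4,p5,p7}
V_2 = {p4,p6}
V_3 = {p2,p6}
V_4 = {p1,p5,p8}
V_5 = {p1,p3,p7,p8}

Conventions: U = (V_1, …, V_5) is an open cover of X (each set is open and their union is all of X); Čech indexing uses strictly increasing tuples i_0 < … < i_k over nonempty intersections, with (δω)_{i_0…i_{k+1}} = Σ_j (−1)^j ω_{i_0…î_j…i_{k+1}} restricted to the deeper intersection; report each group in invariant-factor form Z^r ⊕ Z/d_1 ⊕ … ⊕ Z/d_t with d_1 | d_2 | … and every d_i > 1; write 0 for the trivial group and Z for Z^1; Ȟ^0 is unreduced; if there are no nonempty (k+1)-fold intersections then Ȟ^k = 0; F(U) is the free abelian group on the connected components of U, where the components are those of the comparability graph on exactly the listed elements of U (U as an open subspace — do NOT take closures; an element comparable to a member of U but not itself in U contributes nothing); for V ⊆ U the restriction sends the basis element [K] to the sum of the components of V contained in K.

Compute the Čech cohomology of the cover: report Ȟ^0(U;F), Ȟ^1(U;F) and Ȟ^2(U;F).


nerve simplices:
  V12={p4} V13={p2} V14={p5} V15={p3,p7} V23={p6} V45={p1,p8}
components per intersection:
  V1: {p2} {p3,p7} {p4} {p5}
  V2: {p4} {p6}
  V3: {p2} {p6}
  V4: {p1,p8} {p5}
  V5: {p1,p8} {p3,p7}
  V12: {p4}
  V13: {p2}
  V14: {p5}
  V15: {p3,p7}
  V23: {p6}
  V45: {p1,p8}
C dims 12,6; δ0: rk 6, SNF 1^6
degree 0: 12−6−0 = 6 → Ȟ^0 ≅ Z^6
degree 1: 6−0−6 = 0 → Ȟ^1 ≅ 0
degree 2: 0−0−0 = 0 → Ȟ^2 ≅ 0

Ȟ^0 ≅ Z^6,  Ȟ^1 ≅ 0,  Ȟ^2 ≅ 0


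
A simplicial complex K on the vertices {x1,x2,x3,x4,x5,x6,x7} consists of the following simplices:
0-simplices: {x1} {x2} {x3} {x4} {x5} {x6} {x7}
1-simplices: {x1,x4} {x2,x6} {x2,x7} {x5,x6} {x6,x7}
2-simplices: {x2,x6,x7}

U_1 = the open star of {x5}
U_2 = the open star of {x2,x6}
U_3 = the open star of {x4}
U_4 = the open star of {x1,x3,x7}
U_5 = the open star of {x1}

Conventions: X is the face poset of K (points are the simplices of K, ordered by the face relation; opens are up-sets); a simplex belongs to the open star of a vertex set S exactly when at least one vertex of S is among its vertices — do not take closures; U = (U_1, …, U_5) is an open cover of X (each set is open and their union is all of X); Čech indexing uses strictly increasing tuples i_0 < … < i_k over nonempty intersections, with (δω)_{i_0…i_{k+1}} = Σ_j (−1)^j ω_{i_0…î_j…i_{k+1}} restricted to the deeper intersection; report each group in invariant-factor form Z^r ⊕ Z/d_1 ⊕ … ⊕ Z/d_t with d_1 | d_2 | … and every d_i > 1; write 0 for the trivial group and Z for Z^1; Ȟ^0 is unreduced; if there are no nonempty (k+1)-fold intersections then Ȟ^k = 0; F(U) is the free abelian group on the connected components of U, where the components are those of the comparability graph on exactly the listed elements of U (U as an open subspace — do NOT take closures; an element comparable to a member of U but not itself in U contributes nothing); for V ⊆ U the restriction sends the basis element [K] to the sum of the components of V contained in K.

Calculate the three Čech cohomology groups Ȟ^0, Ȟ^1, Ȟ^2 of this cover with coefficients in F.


Ȟ^0 = Z^3; Ȟ^1 = 0; Ȟ^2 = 0

nonempty overlaps:
  U1={{x5},{x5,x6}} U2={{x2},{x6},{x2,x6},{x2,x7},{x5,x6},{x6,x7},{x2,x6,x7}} U3={{x4},{x1,x4}} U4={{x1},{x3},{x7},{x1,x4},{x2,x7},{x6,x7},{x2,x6,x7}} U5={{x1},{x1,x4}}
  U12={{x5,x6}} U24={{x2,x7},{x6,x7},{x2,x6,x7}} U34={{x1,x4}} U35={{x1,x4}} U45={{x1},{x1,x4}}
  U345={{x1,x4}}
components per intersection:
  U1: {{x5},{x5,x6}}
  U2: {{x2},{x6},{x2,x6},{x2,x7},{x5,x6},{x6,x7},{x2,x6,x7}}
  U3: {{x4},{x1,x4}}
  U4: {{x1},{x1,x4}} {{x3}} {{x7},{x2,x7},{x6,x7},{x2,x6,x7}}
  U5: {{x1},{x1,x4}}
  U12: {{x5,x6}}
  U24: {{x2,x7},{x6,x7},{x2,x6,x7}}
  U34: {{x1,x4}}
  U35: {{x1,x4}}
  U45: {{x1},{x1,x4}}
  U345: {{x1,x4}}
C dims 7,5,1; δ0: rk 4, SNF 1^4; δ1: rk 1, SNF 1^1
degree 0: 7−4−0 = 3 → Ȟ^0 ≅ Z^3
degree 1: 5−1−4 = 0 → Ȟ^1 ≅ 0
degree 2: 1−0−1 = 0 → Ȟ^2 ≅ 0
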